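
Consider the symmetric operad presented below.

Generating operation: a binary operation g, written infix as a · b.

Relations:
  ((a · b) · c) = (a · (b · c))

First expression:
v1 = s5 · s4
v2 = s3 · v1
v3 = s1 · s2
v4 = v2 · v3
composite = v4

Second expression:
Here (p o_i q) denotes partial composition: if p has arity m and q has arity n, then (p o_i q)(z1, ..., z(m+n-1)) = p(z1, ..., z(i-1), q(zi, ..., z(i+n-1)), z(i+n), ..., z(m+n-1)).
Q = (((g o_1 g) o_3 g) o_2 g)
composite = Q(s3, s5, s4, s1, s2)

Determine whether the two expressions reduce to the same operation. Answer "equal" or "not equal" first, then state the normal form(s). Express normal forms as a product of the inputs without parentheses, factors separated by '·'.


The first expression reduces to s3 · s5 · s4 · s1 · s2
The second expression reduces to s3 · s5 · s4 · s1 · s2
Identical normal forms: equal.

equal — both sides give s3 · s5 · s4 · s1 · s2


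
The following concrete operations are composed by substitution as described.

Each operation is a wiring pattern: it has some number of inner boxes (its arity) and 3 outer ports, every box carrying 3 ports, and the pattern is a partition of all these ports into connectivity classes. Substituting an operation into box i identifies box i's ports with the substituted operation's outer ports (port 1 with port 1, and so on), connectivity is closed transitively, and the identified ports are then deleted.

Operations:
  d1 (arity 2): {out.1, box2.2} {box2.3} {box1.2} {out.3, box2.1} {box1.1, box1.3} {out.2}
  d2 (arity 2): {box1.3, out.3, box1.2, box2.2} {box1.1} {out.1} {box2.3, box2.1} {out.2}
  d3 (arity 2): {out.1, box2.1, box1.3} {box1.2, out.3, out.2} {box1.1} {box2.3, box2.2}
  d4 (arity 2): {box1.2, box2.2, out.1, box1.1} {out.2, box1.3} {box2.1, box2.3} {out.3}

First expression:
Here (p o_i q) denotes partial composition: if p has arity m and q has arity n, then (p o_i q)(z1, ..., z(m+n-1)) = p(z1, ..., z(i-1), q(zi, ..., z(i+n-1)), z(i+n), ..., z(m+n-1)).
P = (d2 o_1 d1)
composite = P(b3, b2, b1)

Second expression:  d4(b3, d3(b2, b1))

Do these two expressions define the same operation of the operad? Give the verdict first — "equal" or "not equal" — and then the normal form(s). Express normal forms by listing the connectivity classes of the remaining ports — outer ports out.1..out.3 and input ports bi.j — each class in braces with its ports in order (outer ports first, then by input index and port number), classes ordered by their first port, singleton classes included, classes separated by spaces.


The first expression, normalized: {out.1} {out.2} {out.3, b1.2, b2.1} {b1.1, b1.3} {b2.2} {b2.3} {b3.1, b3.3} {b3.2}
The second expression, normalized: {out.1, b1.1, b2.2, b2.3, b3.1, b3.2} {out.2, b3.3} {out.3} {b1.2, b1.3} {b2.1}
They disagree, so not equal.

not equal — first {out.1} {out.2} {out.3, b1.2, b2.1} {b1.1, b1.3} {b2.2} {b2.3} {b3.1, b3.3} {b3.2}, second {out.1, b1.1, b2.2, b2.3, b3.1, b3.2} {out.2, b3.3} {out.3} {b1.2, b1.3} {b2.1}


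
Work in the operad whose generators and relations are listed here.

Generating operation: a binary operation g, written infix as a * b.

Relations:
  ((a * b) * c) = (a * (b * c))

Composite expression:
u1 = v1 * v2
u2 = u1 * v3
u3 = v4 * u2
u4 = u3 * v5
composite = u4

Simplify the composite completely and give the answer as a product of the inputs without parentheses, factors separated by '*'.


v4 * v1 * v2 * v3 * v5

The g-tree's shape is irrelevant; the v-reading-order decides.
(v1 * v2) reduces to v1 * v2
((v1 * v2) * v3) reduces to v1 * v2 * v3
(v4 * ((v1 * v2) * v3)) reduces to v4 * v1 * v2 * v3
((v4 * ((v1 * v2) * v3)) * v5) reduces to v4 * v1 * v2 * v3 * v5


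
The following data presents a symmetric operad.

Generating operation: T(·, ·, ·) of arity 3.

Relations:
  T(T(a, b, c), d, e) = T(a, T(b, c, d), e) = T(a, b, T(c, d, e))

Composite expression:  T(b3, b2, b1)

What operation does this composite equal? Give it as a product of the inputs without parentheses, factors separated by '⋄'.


The T-tree's shape is irrelevant; the b-reading-order decides.
T(b3, b2, b1) linearizes to b3 ⋄ b2 ⋄ b1

b3 ⋄ b2 ⋄ b1


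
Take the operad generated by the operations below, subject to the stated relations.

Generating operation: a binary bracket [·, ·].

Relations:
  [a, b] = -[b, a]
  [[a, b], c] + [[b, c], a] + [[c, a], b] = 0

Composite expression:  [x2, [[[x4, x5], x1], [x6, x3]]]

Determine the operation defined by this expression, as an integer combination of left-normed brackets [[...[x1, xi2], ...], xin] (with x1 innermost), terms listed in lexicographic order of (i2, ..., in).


-[[[[[x1, x4], x5], x3], x6], x2] + [[[[[x1, x4], x5], x6], x3], x2] + [[[[[x1, x5], x4], x3], x6], x2] - [[[[[x1, x5], x4], x6], x3], x2]

In the tensor algebra, words opening x1 carry the x1-anchored form.
Composite bracket: [x2, [[[x4, x5], x1], [x6, x3]]]
Applying ab - ba throughout gives 32 signed words (2^5 = 32).
Coefficients come from the x1-initial words:
  from x1x4x5x3x6x2, sign -1: term -[[[[[x1, x4], x5], x3], x6], x2]
  from x1x4x5x6x3x2, sign +1: term +[[[[[x1, x4], x5], x6], x3], x2]
  from x1x5x4x3x6x2, sign +1: term +[[[[[x1, x5], x4], x3], x6], x2]
  from x1x5x4x6x3x2, sign -1: term -[[[[[x1, x5], x4], x6], x3], x2]


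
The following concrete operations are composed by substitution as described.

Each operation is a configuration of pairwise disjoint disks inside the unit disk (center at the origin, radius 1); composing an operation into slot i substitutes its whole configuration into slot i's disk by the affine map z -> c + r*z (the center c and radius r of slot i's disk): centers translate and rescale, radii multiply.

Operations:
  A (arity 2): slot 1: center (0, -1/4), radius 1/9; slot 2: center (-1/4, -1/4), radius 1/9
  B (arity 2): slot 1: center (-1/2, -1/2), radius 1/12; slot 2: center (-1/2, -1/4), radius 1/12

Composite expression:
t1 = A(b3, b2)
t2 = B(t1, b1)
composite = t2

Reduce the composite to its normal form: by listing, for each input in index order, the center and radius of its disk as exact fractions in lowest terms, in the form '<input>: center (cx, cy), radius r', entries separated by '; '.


Each b-disk chains the slot maps above it in B; radii multiply.
input b3: composing its 2 substitution steps yields center (-1/2, -25/48), radius 1/108
input b2: composing its 2 substitution steps yields center (-25/48, -25/48), radius 1/108
input b1: composing its 1 substitution step yields center (-1/2, -1/4), radius 1/12

b1: center (-1/2, -1/4), radius 1/12; b2: center (-25/48, -25/48), radius 1/108; b3: center (-1/2, -25/48), radius 1/108


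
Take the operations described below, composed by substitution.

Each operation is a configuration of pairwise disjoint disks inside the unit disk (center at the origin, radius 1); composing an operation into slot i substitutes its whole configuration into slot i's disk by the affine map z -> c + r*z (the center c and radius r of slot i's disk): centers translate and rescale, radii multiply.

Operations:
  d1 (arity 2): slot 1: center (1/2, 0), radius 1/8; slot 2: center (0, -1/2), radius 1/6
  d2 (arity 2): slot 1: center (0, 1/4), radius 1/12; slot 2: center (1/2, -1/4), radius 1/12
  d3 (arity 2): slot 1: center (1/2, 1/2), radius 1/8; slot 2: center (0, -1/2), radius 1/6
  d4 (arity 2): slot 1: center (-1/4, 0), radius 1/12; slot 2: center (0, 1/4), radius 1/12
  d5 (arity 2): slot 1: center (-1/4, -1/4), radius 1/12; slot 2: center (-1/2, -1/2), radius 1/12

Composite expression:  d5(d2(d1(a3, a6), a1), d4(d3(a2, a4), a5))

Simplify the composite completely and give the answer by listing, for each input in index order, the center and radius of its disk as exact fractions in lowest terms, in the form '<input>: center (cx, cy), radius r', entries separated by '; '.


Nesting under d5 composes maps z -> c + r*z down each a-path.
input a3: composing its 3 substitution steps yields center (-71/288, -11/48), radius 1/1152
input a6: composing its 3 substitution steps yields center (-1/4, -67/288), radius 1/864
input a1: composing its 2 substitution steps yields center (-5/24, -13/48), radius 1/144
input a2: composing its 3 substitution steps yields center (-149/288, -143/288), radius 1/1152
input a4: composing its 3 substitution steps yields center (-25/48, -145/288), radius 1/864
input a5: composing its 2 substitution steps yields center (-1/2, -23/48), radius 1/144

a1: center (-5/24, -13/48), radius 1/144; a2: center (-149/288, -143/288), radius 1/1152; a3: center (-71/288, -11/48), radius 1/1152; a4: center (-25/48, -145/288), radius 1/864; a5: center (-1/2, -23/48), radius 1/144; a6: center (-1/4, -67/288), radius 1/864


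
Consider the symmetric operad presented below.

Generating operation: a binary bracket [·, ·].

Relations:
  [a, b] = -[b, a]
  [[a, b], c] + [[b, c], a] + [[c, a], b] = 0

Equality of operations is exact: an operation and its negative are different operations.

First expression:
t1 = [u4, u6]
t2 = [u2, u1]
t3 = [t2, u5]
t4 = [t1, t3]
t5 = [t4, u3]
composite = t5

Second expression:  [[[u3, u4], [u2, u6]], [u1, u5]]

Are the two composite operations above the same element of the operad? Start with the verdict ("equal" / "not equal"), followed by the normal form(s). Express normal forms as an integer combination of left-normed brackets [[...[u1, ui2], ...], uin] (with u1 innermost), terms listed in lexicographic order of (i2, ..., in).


not equal; first: [[[[[u1, u2], u5], u4], u6], u3] - [[[[[u1, u2], u5], u6], u4], u3]; second: [[[[[u1, u5], u2], u6], u3], u4] - [[[[[u1, u5], u2], u6], u4], u3] - [[[[[u1, u5], u3], u4], u2], u6] + [[[[[u1, u5], u3], u4], u6], u2] + [[[[[u1, u5], u4], u3], u2], u6] - [[[[[u1, u5], u4], u3], u6], u2] - [[[[[u1, u5], u6], u2], u3], u4] + [[[[[u1, u5], u6], u2], u4], u3]

The first expression reduces to [[[[[u1, u2], u5], u4], u6], u3] - [[[[[u1, u2], u5], u6], u4], u3]
The second expression reduces to [[[[[u1, u5], u2], u6], u3], u4] - [[[[[u1, u5], u2], u6], u4], u3] - [[[[[u1, u5], u3], u4], u2], u6] + [[[[[u1, u5], u3], u4], u6], u2] + [[[[[u1, u5], u4], u3], u2], u6] - [[[[[u1, u5], u4], u3], u6], u2] - [[[[[u1, u5], u6], u2], u3], u4] + [[[[[u1, u5], u6], u2], u4], u3]
No match — not equal.


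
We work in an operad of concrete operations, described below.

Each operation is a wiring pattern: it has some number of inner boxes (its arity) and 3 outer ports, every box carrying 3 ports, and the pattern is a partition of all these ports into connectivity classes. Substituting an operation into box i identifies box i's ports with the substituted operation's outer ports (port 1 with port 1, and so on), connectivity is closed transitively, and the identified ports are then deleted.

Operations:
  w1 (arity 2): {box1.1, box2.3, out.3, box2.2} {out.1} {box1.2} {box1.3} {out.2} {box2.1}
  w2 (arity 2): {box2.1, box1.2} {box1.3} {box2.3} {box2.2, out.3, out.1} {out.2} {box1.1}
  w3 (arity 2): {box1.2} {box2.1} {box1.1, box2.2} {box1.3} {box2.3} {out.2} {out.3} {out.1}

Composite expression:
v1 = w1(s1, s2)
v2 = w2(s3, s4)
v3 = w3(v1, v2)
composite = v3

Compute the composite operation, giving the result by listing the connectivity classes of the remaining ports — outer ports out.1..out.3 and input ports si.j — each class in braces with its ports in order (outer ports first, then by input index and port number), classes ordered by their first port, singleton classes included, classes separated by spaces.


{out.1} {out.2} {out.3} {s1.1, s2.2, s2.3} {s1.2} {s1.3} {s2.1} {s3.1} {s3.2, s4.1} {s3.3} {s4.2} {s4.3}

After gluing at w3, chains via deleted ports link the s-ports.
composing w1 on (s1, s2), with out.j its own outer ports: {out.1} {out.2} {out.3, s1.1, s2.2, s2.3} {s1.2} {s1.3} {s2.1}
composing w2 on (s3, s4), with out.j its own outer ports: {out.1, out.3, s4.2} {out.2} {s3.1} {s3.2, s4.1} {s3.3} {s4.3}
composing w3 on (s1, s2, s3, s4), with out.j its own outer ports: {out.1} {out.2} {out.3} {s1.1, s2.2, s2.3} {s1.2} {s1.3} {s2.1} {s3.1} {s3.2, s4.1} {s3.3} {s4.2} {s4.3}


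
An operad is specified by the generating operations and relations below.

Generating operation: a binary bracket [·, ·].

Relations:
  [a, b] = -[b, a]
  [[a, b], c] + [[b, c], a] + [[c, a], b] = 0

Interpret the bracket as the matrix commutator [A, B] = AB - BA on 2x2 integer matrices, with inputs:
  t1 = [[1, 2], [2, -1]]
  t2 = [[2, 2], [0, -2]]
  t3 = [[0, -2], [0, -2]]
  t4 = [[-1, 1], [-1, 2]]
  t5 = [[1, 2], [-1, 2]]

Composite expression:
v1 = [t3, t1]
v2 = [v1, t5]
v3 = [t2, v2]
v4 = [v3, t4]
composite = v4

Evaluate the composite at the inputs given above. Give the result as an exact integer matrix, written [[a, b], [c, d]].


[[16, -112], [-64, -16]]


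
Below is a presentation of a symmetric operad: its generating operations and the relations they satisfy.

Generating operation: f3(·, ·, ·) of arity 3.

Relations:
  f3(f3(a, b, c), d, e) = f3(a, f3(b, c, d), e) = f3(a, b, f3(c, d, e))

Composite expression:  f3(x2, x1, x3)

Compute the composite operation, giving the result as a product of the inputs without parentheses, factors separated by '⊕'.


x2 ⊕ x1 ⊕ x3


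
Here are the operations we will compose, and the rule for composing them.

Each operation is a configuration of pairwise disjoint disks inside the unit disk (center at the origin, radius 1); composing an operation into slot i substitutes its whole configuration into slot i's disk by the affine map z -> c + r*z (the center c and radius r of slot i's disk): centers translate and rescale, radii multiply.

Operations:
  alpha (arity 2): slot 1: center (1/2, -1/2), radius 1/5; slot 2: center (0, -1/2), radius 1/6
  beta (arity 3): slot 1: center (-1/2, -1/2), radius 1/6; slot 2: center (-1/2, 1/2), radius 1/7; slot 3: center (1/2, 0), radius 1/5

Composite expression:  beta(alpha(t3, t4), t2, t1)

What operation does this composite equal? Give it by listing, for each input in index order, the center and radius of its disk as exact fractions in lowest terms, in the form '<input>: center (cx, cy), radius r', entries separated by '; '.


t1: center (1/2, 0), radius 1/5; t2: center (-1/2, 1/2), radius 1/7; t3: center (-5/12, -7/12), radius 1/30; t4: center (-1/2, -7/12), radius 1/36


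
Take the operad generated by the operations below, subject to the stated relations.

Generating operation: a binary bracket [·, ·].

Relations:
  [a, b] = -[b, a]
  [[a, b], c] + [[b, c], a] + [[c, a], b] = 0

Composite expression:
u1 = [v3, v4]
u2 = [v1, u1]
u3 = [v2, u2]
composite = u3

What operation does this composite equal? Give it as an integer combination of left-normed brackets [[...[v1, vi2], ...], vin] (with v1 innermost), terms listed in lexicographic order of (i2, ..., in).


-[[[v1, v3], v4], v2] + [[[v1, v4], v3], v2]


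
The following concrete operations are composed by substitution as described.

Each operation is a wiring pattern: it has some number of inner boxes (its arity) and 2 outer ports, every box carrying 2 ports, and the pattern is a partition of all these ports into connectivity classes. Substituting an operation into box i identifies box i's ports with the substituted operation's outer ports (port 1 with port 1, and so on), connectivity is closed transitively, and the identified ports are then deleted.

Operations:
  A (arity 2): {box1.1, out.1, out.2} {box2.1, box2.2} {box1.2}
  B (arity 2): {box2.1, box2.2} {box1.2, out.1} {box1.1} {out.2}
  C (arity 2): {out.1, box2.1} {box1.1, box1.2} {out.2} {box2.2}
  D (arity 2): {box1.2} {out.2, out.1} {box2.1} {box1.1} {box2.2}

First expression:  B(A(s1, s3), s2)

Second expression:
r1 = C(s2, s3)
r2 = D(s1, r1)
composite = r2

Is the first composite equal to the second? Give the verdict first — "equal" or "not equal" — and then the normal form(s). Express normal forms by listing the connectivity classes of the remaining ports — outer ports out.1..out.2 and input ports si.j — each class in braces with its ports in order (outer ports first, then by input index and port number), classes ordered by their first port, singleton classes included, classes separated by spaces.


not equal — first {out.1, s1.1} {out.2} {s1.2} {s2.1, s2.2} {s3.1, s3.2}, second {out.1, out.2} {s1.1} {s1.2} {s2.1, s2.2} {s3.1} {s3.2}

The first composite normalizes to {out.1, s1.1} {out.2} {s1.2} {s2.1, s2.2} {s3.1, s3.2}
The second composite normalizes to {out.1, out.2} {s1.1} {s1.2} {s2.1, s2.2} {s3.1} {s3.2}
Distinct normal forms: not equal.


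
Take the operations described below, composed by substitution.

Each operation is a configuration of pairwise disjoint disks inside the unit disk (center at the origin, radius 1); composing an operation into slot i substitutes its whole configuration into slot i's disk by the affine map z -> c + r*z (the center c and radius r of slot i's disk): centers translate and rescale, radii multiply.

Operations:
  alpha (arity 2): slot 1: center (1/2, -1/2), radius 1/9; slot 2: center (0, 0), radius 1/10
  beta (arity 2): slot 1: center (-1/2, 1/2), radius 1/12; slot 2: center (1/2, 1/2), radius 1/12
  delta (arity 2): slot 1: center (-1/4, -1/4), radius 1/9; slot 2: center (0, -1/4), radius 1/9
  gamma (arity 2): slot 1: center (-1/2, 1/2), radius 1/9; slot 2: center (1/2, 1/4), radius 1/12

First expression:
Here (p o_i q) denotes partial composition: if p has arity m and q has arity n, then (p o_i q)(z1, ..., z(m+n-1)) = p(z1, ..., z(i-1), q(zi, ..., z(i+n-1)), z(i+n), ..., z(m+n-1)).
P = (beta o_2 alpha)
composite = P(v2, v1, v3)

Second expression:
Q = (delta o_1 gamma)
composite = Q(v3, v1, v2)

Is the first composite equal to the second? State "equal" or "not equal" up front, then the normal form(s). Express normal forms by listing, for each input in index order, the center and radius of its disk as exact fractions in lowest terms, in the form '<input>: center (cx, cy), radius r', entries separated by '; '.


Reducing the first expression gives v1: center (13/24, 11/24), radius 1/108; v2: center (-1/2, 1/2), radius 1/12; v3: center (1/2, 1/2), radius 1/120
Reducing the second expression gives v1: center (-7/36, -2/9), radius 1/108; v2: center (0, -1/4), radius 1/9; v3: center (-11/36, -7/36), radius 1/81
No match — not equal.

not equal; the first gives v1: center (13/24, 11/24), radius 1/108; v2: center (-1/2, 1/2), radius 1/12; v3: center (1/2, 1/2), radius 1/120 and the second v1: center (-7/36, -2/9), radius 1/108; v2: center (0, -1/4), radius 1/9; v3: center (-11/36, -7/36), radius 1/81


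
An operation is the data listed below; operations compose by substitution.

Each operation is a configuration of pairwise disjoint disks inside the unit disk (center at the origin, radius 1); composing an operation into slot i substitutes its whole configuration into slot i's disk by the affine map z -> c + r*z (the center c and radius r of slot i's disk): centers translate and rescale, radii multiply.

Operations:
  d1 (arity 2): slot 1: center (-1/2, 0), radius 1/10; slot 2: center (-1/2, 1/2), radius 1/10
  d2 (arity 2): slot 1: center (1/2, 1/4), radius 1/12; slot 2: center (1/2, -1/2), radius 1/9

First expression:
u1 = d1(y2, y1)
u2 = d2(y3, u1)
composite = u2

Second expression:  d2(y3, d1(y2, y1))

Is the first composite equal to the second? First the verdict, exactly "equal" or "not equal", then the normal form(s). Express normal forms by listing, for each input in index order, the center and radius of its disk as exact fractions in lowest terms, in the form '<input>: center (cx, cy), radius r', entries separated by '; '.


equal; both compose to y1: center (4/9, -4/9), radius 1/90; y2: center (4/9, -1/2), radius 1/90; y3: center (1/2, 1/4), radius 1/12

The first expression, normalized: y1: center (4/9, -4/9), radius 1/90; y2: center (4/9, -1/2), radius 1/90; y3: center (1/2, 1/4), radius 1/12
The second expression, normalized: y1: center (4/9, -4/9), radius 1/90; y2: center (4/9, -1/2), radius 1/90; y3: center (1/2, 1/4), radius 1/12
One common form — equal.


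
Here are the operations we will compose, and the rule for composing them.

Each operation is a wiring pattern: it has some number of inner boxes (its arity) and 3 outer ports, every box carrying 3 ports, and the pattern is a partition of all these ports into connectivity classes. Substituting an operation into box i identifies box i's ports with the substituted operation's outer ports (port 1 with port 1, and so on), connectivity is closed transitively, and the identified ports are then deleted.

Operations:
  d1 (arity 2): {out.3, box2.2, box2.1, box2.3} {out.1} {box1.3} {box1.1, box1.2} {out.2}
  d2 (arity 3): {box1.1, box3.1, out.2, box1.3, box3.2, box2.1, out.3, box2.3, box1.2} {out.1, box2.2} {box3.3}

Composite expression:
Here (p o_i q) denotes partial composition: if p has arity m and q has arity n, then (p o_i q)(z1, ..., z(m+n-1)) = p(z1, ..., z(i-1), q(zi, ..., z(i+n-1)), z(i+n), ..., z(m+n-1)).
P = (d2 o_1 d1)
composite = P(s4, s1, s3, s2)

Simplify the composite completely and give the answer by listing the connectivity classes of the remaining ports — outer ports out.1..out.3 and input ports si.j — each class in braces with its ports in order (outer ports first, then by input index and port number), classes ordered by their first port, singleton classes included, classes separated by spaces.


{out.1, s3.2} {out.2, out.3, s1.1, s1.2, s1.3, s2.1, s2.2, s3.1, s3.3} {s2.3} {s4.1, s4.2} {s4.3}

Connectivity passes through glued d2-boundaries; trace each wire chain.
d1 over (s4, s1) gives {out.1} {out.2} {out.3, s1.1, s1.2, s1.3} {s4.1, s4.2} {s4.3}, out.j being that stage's outer ports
d2 over (s4, s1, s3, s2) gives {out.1, s3.2} {out.2, out.3, s1.1, s1.2, s1.3, s2.1, s2.2, s3.1, s3.3} {s2.3} {s4.1, s4.2} {s4.3}, out.j being that stage's outer ports


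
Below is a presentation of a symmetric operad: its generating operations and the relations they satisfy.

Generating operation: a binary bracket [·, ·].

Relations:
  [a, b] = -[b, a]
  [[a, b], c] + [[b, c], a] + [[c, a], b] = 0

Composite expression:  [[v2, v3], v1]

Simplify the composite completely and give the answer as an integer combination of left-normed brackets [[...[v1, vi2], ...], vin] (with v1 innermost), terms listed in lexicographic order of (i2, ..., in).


Antisymmetry and Jacobi reduce to v1-anchored left-normed brackets.
Composite bracket: [[v2, v3], v1]
Each bracket splits as ab - ba, giving 4 signed words (2^2 = 4).
Only words starting with v1 matter:
  sign of v1v2v3 is -1, so it contributes -[[v1, v2], v3]
  sign of v1v3v2 is +1, so it contributes +[[v1, v3], v2]

-[[v1, v2], v3] + [[v1, v3], v2]


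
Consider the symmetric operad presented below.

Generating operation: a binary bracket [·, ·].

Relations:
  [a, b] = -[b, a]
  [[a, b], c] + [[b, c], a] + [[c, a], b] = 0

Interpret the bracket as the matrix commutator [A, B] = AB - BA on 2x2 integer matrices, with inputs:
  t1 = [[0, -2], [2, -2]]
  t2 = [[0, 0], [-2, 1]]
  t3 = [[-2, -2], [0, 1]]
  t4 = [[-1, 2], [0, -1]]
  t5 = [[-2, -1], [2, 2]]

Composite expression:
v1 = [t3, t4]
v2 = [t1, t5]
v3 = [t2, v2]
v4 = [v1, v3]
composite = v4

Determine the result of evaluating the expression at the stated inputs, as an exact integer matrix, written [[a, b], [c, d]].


[t3, t4] = [[0, -6], [0, 0]]
[t1, t5] = [[-2, -10], [-12, 2]]
[t2, [t1, t5]] = [[-20, 10], [-4, 20]]
[[t3, t4], [t2, [t1, t5]]] = [[24, -240], [0, -24]]

[[24, -240], [0, -24]]


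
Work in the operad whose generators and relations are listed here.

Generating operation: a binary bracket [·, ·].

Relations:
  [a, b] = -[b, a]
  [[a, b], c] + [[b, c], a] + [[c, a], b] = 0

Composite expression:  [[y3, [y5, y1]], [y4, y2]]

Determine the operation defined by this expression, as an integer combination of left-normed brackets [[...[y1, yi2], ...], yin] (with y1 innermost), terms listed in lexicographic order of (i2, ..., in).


A multilinear Lie element is pinned by y1-initial words (y1 innermost).
Composite bracket: [[y3, [y5, y1]], [y4, y2]]
Each bracket splits as ab - ba, giving 16 signed words (2^4 = 16).
The y1-initial words carry the normal form:
  from y1y5y3y2y4, sign -1: term -[[[[y1, y5], y3], y2], y4]
  from y1y5y3y4y2, sign +1: term +[[[[y1, y5], y3], y4], y2]

-[[[[y1, y5], y3], y2], y4] + [[[[y1, y5], y3], y4], y2]


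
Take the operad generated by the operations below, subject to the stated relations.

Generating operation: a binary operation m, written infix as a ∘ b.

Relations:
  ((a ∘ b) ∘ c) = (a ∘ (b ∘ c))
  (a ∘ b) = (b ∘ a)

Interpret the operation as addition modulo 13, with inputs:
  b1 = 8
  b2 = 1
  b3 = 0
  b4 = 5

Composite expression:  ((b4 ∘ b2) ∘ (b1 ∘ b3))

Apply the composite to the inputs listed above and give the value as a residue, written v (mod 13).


1 (mod 13)

(b4 ∘ b2) = 6
(b1 ∘ b3) = 8
((b4 ∘ b2) ∘ (b1 ∘ b3)) = 1


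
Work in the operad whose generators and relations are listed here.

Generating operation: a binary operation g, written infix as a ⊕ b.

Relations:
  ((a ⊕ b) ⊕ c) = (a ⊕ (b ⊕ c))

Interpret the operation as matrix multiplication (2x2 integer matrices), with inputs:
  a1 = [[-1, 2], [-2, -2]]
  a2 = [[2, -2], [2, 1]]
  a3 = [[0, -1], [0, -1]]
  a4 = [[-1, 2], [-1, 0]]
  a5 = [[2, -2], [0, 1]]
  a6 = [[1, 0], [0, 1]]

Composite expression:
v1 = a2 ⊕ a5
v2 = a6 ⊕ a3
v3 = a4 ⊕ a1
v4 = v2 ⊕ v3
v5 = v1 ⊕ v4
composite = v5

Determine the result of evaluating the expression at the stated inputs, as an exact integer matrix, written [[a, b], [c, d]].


[[2, -4], [-1, 2]]

(a2 ⊕ a5) = [[4, -6], [4, -3]]
(a6 ⊕ a3) = [[0, -1], [0, -1]]
(a4 ⊕ a1) = [[-3, -6], [1, -2]]
((a6 ⊕ a3) ⊕ (a4 ⊕ a1)) = [[-1, 2], [-1, 2]]
((a2 ⊕ a5) ⊕ ((a6 ⊕ a3) ⊕ (a4 ⊕ a1))) = [[2, -4], [-1, 2]]


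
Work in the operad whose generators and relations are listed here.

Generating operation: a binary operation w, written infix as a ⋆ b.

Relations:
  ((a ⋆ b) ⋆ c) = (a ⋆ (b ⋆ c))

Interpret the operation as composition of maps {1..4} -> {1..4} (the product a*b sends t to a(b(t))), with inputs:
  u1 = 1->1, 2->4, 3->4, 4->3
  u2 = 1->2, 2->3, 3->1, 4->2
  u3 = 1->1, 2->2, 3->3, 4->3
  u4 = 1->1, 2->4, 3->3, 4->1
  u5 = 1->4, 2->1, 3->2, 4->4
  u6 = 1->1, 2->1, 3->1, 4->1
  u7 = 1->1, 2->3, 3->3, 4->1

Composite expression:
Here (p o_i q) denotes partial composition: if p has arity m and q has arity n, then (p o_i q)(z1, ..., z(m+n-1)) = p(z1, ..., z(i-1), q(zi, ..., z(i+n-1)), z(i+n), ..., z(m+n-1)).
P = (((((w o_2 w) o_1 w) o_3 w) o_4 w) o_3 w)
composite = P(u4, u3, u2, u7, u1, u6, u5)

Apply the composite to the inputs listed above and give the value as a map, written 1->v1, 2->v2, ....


(u4 ⋆ u3) = 1->1, 2->4, 3->3, 4->3
(u2 ⋆ u7) = 1->2, 2->1, 3->1, 4->2
(u1 ⋆ u6) = 1->1, 2->1, 3->1, 4->1
((u2 ⋆ u7) ⋆ (u1 ⋆ u6)) = 1->2, 2->2, 3->2, 4->2
(((u2 ⋆ u7) ⋆ (u1 ⋆ u6)) ⋆ u5) = 1->2, 2->2, 3->2, 4->2
((u4 ⋆ u3) ⋆ (((u2 ⋆ u7) ⋆ (u1 ⋆ u6)) ⋆ u5)) = 1->4, 2->4, 3->4, 4->4

1->4, 2->4, 3->4, 4->4


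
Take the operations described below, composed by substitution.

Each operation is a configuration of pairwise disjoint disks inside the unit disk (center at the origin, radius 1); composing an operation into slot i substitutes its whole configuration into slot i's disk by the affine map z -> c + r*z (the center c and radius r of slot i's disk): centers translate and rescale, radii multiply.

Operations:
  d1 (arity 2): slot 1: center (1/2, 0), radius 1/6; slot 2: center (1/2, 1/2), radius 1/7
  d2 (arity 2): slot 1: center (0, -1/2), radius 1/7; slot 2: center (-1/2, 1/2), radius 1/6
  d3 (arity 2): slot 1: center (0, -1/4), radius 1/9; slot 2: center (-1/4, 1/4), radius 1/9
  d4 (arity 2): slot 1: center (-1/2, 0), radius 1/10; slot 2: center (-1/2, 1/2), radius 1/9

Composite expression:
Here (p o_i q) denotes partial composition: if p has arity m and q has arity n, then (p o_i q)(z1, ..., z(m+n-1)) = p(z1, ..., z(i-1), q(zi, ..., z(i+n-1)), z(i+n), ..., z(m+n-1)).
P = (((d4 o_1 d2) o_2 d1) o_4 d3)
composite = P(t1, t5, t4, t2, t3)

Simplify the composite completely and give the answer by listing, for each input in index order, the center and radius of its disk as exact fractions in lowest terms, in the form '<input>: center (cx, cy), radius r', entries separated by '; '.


Only the slot chain above each t matters under d4; compose those maps.
input t1: composing its 2 substitution steps yields center (-1/2, -1/20), radius 1/70
input t5: composing its 3 substitution steps yields center (-13/24, 1/20), radius 1/360
input t4: composing its 3 substitution steps yields center (-13/24, 7/120), radius 1/420
input t2: composing its 2 substitution steps yields center (-1/2, 17/36), radius 1/81
input t3: composing its 2 substitution steps yields center (-19/36, 19/36), radius 1/81

t1: center (-1/2, -1/20), radius 1/70; t2: center (-1/2, 17/36), radius 1/81; t3: center (-19/36, 19/36), radius 1/81; t4: center (-13/24, 7/120), radius 1/420; t5: center (-13/24, 1/20), radius 1/360


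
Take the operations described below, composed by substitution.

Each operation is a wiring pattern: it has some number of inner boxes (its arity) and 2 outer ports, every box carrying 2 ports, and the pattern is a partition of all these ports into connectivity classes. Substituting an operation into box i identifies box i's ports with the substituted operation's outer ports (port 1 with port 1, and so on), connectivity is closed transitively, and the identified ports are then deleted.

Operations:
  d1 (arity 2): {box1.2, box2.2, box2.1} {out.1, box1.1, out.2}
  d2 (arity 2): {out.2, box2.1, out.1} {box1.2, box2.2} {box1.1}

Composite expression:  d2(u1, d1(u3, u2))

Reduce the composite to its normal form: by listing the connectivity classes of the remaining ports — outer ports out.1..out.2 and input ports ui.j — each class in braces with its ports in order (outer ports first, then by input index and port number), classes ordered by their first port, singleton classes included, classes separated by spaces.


{out.1, out.2, u1.2, u3.1} {u1.1} {u2.1, u2.2, u3.2}

Treat the ports identified at d2 as solder joints: merge, then drop.
after d1, the pattern on (u3, u2) reads {out.1, out.2, u3.1} {u2.1, u2.2, u3.2} (out.j = its outer ports)
after d2, the pattern on (u1, u3, u2) reads {out.1, out.2, u1.2, u3.1} {u1.1} {u2.1, u2.2, u3.2} (out.j = its outer ports)


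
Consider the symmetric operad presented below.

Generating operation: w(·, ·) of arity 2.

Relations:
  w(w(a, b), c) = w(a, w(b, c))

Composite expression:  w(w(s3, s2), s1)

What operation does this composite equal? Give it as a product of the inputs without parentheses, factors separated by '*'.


Key point: w is associative — brackets drop, the s-order remains.
w(s3, s2) unparenthesizes to s3 * s2
w(w(s3, s2), s1) unparenthesizes to s3 * s2 * s1

s3 * s2 * s1


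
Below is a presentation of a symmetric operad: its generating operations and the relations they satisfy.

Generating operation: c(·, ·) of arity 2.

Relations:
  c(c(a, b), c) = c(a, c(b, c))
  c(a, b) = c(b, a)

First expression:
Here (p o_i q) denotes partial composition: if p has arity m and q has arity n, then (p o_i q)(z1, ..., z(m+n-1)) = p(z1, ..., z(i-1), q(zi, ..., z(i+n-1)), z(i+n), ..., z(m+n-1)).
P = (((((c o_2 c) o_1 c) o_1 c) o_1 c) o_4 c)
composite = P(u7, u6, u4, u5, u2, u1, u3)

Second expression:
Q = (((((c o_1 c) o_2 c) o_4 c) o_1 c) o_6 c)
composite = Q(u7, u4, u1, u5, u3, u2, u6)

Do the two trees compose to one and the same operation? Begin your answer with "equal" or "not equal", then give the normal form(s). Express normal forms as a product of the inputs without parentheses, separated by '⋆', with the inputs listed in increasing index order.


equal; both compose to u1 ⋆ u2 ⋆ u3 ⋆ u4 ⋆ u5 ⋆ u6 ⋆ u7


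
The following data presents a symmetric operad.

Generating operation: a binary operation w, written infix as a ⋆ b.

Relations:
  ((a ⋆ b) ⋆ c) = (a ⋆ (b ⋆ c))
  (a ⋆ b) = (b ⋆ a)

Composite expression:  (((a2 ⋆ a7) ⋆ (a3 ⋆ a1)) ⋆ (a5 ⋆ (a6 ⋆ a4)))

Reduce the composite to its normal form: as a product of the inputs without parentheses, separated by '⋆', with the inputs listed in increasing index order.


With w associative and commutative, the a-input set is all that matters.
(a2 ⋆ a7) unparenthesizes to a2 ⋆ a7
(a3 ⋆ a1) unparenthesizes to a3 ⋆ a1
((a2 ⋆ a7) ⋆ (a3 ⋆ a1)) unparenthesizes to a2 ⋆ a7 ⋆ a3 ⋆ a1
(a6 ⋆ a4) unparenthesizes to a6 ⋆ a4
(a5 ⋆ (a6 ⋆ a4)) unparenthesizes to a5 ⋆ a6 ⋆ a4
(((a2 ⋆ a7) ⋆ (a3 ⋆ a1)) ⋆ (a5 ⋆ (a6 ⋆ a4))) unparenthesizes to a2 ⋆ a7 ⋆ a3 ⋆ a1 ⋆ a5 ⋆ a6 ⋆ a4
putting the inputs in ascending order: a1 ⋆ a2 ⋆ a3 ⋆ a4 ⋆ a5 ⋆ a6 ⋆ a7

a1 ⋆ a2 ⋆ a3 ⋆ a4 ⋆ a5 ⋆ a6 ⋆ a7


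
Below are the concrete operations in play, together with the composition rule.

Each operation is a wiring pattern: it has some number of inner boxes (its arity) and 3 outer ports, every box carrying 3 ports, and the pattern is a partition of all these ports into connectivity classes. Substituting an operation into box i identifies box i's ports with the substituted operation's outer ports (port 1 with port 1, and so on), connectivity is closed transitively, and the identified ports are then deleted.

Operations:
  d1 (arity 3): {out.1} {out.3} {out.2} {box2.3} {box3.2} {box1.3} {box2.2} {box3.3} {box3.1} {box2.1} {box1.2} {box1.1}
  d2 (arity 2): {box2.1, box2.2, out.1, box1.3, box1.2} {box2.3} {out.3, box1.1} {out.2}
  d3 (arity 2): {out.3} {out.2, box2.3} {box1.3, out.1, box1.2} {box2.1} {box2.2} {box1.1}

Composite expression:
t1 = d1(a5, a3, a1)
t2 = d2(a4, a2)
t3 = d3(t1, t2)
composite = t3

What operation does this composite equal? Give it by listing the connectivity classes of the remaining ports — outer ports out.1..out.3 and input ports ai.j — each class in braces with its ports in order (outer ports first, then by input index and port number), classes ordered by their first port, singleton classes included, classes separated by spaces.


{out.1} {out.2, a4.1} {out.3} {a1.1} {a1.2} {a1.3} {a2.1, a2.2, a4.2, a4.3} {a2.3} {a3.1} {a3.2} {a3.3} {a5.1} {a5.2} {a5.3}


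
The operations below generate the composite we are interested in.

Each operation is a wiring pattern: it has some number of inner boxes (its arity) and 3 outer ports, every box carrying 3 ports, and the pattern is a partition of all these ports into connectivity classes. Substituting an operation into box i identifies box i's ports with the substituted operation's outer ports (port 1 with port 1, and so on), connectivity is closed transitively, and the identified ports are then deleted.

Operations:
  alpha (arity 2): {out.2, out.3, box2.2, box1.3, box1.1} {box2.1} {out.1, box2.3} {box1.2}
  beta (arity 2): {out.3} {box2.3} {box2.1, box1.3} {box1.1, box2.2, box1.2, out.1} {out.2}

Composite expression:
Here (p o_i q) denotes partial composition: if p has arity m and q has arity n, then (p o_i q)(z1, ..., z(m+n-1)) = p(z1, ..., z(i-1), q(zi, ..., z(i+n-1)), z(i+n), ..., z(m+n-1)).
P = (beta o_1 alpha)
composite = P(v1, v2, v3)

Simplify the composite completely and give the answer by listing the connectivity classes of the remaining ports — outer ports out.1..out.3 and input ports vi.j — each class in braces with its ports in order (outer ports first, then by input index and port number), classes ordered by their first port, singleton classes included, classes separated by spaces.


{out.1, v1.1, v1.3, v2.2, v2.3, v3.1, v3.2} {out.2} {out.3} {v1.2} {v2.1} {v3.3}

Treat the ports identified at beta as solder joints: merge, then drop.
composing alpha on (v1, v2), with out.j its own outer ports: {out.1, v2.3} {out.2, out.3, v1.1, v1.3, v2.2} {v1.2} {v2.1}
composing beta on (v1, v2, v3), with out.j its own outer ports: {out.1, v1.1, v1.3, v2.2, v2.3, v3.1, v3.2} {out.2} {out.3} {v1.2} {v2.1} {v3.3}


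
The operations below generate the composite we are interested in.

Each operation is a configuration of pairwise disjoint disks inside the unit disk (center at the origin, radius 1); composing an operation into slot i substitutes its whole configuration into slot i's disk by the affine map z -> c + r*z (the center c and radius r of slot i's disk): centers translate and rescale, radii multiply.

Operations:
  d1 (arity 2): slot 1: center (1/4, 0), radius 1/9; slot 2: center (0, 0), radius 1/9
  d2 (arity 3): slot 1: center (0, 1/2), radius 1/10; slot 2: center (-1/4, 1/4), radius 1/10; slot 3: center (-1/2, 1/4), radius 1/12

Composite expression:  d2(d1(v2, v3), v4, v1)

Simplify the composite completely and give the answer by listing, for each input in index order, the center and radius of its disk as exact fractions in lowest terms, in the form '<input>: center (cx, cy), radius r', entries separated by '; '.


v1: center (-1/2, 1/4), radius 1/12; v2: center (1/40, 1/2), radius 1/90; v3: center (0, 1/2), radius 1/90; v4: center (-1/4, 1/4), radius 1/10

Nesting under d2 composes maps z -> c + r*z down each v-path.
tracing v2 down its 2-map path: center (1/40, 1/2), radius 1/90
tracing v3 down its 2-map path: center (0, 1/2), radius 1/90
tracing v4 down its 1-map path: center (-1/4, 1/4), radius 1/10
tracing v1 down its 1-map path: center (-1/2, 1/4), radius 1/12


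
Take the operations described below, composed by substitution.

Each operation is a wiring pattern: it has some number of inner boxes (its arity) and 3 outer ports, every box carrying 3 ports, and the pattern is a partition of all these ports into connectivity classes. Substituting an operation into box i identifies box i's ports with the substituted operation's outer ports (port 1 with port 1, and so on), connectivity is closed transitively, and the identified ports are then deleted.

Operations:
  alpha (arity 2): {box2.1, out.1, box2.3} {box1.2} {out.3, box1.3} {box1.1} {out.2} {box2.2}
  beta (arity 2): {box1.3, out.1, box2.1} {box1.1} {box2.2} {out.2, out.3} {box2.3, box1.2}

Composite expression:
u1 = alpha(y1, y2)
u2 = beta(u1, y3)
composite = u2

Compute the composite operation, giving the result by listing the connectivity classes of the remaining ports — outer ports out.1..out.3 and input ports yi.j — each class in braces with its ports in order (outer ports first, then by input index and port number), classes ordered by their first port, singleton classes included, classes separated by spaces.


{out.1, y1.3, y3.1} {out.2, out.3} {y1.1} {y1.2} {y2.1, y2.3} {y2.2} {y3.2} {y3.3}

Substituting into beta glues patterns; closure does the rest.
stage alpha: inputs (y1, y2), connectivity {out.1, y2.1, y2.3} {out.2} {out.3, y1.3} {y1.1} {y1.2} {y2.2}, out.j its boundary
stage beta: inputs (y1, y2, y3), connectivity {out.1, y1.3, y3.1} {out.2, out.3} {y1.1} {y1.2} {y2.1, y2.3} {y2.2} {y3.2} {y3.3}, out.j its boundary


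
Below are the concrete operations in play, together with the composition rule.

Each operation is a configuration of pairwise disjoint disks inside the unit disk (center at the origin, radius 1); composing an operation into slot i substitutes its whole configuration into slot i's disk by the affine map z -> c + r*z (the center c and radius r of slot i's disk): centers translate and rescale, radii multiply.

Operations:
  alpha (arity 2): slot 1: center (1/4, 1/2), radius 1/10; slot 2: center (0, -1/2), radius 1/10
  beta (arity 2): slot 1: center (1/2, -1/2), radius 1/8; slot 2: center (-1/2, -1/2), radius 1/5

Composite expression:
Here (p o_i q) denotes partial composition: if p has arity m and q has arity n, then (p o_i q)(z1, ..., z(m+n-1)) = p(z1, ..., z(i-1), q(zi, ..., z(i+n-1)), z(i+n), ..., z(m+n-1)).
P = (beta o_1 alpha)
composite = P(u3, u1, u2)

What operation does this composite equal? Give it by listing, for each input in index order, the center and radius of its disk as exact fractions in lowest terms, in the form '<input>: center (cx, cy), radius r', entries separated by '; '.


u1: center (1/2, -9/16), radius 1/80; u2: center (-1/2, -1/2), radius 1/5; u3: center (17/32, -7/16), radius 1/80

Follow each u-input down from beta: c' goes to c + r*c', radius to r*r'.
u3: after 2 affine steps, its disk has center (17/32, -7/16), radius 1/80
u1: after 2 affine steps, its disk has center (1/2, -9/16), radius 1/80
u2: after 1 affine step, its disk has center (-1/2, -1/2), radius 1/5
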